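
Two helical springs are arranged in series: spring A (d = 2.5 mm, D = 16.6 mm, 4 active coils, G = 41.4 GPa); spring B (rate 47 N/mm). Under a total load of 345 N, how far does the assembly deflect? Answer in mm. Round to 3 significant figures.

38.6 mm

k_A = Gd⁴/(8D³N_a) = (41.4×10³)(2.5⁴)/(8·16.6³·4) = 11.048 N/mm
Series: 1/k_eq = 1/11.048 + 1/47 = 0.11179; k_eq = 8.9453 N/mm
δ = F/k_eq = 345/8.9453 = 38.568 mm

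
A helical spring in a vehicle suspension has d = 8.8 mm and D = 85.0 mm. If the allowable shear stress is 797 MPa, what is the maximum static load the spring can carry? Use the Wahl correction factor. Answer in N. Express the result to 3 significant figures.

C = D/d = 85.0/8.8 = 9.6591
K_W = (4C−1)/(4C−4) + 0.615/C = 37.636/34.636 + 0.0637 = 1.1503
τ_max = K·8FD/(πd³) → F_max = τ_allow·πd³/(8DK)
F_max = 797·π·8.8³/(8·85.0·1.1503) = 1.7063e+06/782.19 = 2181.4 N

2180 N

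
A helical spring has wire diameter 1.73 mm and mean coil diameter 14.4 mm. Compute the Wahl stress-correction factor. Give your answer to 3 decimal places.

1.176

C = D/d = 14.4/1.73 = 8.3237
K_W = (4C−1)/(4C−4) + 0.615/C = 32.295/29.295 + 0.0739 = 1.1763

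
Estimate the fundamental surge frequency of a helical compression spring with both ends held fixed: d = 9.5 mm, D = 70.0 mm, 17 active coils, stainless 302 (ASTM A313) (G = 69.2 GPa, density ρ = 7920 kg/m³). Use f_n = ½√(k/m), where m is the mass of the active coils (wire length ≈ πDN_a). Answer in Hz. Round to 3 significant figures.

k = Gd⁴/(8D³N_a) = (69.2×10³)(9.5⁴)/(8·70.0³·17) = 12.083 N/mm = 12083 N/m
Wire length L = πDN_a = π·70.0·17 = 3738.5 mm
m = ρ·(πd²/4)·L = 7920 × 70.882×10⁻⁶ m² × 3.7385 m = 2.0987 kg
f_n = ½√(k/m) = 0.5·√(12083/2.0987) = 0.5·√(5757.2) = 37.938 Hz

37.9 Hz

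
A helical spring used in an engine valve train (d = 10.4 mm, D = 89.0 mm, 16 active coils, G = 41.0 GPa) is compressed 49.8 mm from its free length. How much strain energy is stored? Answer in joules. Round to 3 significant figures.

6.59 J

k = Gd⁴/(8D³N_a) = (41.0×10³)(10.4⁴)/(8·89.0³·16) = 5.3154 N/mm
U = ½kδ² = 0.5 × 5.3154 × 49.8² = 6591.2 N·mm = 6.5912 J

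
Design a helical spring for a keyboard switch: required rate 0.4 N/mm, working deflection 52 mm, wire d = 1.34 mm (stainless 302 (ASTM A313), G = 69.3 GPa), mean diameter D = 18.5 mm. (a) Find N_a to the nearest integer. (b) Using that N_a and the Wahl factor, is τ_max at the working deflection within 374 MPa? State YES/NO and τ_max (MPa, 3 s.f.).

N_a = Gd⁴/(8D³k) = (69.3×10³)(1.34⁴)/(8·18.5³·0.4) = 11.03 → N_a = 11
Actual rate k = Gd⁴/(8D³·11) = 0.40101 N/mm
Working load F = kδ = 0.40101·52 = 20.852 N
C = 18.5/1.34 = 13.8060; K_W = (4C−1)/(4C−4)+0.615/C = 1.1031
τ_max = K_W·8FD/(πd³) = 1.1031·408.28 = 450.38 MPa
τ_max > 374 MPa → exceeds allowable

(a) 11 coils; (b) NO, τ_max = 450 MPa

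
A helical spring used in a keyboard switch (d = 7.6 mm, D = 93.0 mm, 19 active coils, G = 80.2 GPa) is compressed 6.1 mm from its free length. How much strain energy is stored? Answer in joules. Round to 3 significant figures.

0.0407 J

k = Gd⁴/(8D³N_a) = (80.2×10³)(7.6⁴)/(8·93.0³·19) = 2.1884 N/mm
U = ½kδ² = 0.5 × 2.1884 × 6.1² = 40.716 N·mm = 0.040716 J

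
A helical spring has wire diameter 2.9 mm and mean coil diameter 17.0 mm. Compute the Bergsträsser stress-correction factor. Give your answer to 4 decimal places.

C = D/d = 17.0/2.9 = 5.8621
K_B = (4C+2)/(4C−3) = 25.448/20.448 = 1.2445

1.2445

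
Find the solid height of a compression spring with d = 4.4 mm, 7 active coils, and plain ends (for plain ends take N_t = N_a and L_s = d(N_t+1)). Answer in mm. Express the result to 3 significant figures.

plain ends: N_t = N_a = 7
L_s = d·(N_t+1) = 4.4 × 8 = 35.2 mm

35.2 mm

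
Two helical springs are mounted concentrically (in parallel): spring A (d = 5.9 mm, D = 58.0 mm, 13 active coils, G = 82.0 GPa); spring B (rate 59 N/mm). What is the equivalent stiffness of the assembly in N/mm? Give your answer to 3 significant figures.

k_A = Gd⁴/(8D³N_a) = (82.0×10³)(5.9⁴)/(8·58.0³·13) = 4.8967 N/mm
Parallel: k_eq = 4.8967 + 59 = 63.897 N/mm

63.9 N/mm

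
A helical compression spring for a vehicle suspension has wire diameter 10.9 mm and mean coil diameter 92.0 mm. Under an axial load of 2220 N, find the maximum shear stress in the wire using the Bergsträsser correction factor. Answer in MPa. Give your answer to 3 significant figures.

467 MPa

Spring index C = D/d = 92.0/10.9 = 8.4404
K_B = (4C+2)/(4C−3) = 35.761/30.761 = 1.1625
τ₀ = 8FD/(πd³) = 8·2220·92.0/(π·10.9³) = 1.63392e+06/4068.5 = 401.61 MPa
τ_max = K·τ₀ = 1.1625 × 401.61 = 466.88 MPa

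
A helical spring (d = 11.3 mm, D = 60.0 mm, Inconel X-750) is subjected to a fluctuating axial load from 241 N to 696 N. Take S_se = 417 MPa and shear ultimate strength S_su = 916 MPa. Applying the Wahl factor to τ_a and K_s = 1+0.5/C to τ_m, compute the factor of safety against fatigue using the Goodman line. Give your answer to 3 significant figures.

C = D/d = 60.0/11.3 = 5.3097; K_W = (4C−1)/(4C−4)+0.615/C = 1.2898; K_s = 1+0.5/C = 1.0942
F_a = (F_max−F_min)/2 = 227.5 N; F_m = (F_max+F_min)/2 = 468.5 N
τ_a = K_W·8F_aD/(πd³) = 1.2898 × 24.09 = 31.073 MPa
τ_m = K_s·8F_mD/(πd³) = 1.0942 × 49.61 = 54.281 MPa
Goodman: 1/n_f = τ_a/S_se + τ_m/S_su = 31.073/417 + 54.281/916 = 0.07451 + 0.05926 = 0.13377
n_f = 1/0.13377 = 7.475

7.48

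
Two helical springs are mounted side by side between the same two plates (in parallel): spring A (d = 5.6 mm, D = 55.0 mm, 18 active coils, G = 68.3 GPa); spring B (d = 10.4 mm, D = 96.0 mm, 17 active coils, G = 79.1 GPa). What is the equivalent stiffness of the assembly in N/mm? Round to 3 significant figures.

10.5 N/mm

k_A = Gd⁴/(8D³N_a) = (68.3×10³)(5.6⁴)/(8·55.0³·18) = 2.8036 N/mm
k_B = Gd⁴/(8D³N_a) = (79.1×10³)(10.4⁴)/(8·96.0³·17) = 7.6905 N/mm
Parallel: k_eq = 2.8036 + 7.6905 = 10.494 N/mm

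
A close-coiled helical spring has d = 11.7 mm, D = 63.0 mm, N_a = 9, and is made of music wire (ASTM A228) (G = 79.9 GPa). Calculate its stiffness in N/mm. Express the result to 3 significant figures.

k = Gd⁴/(8D³N_a) = (79.9×10³ × 11.7⁴) / (8 × 63.0³ × 9)
  = 1.49724e+09 / 1.80034e+07 = 83.164 N/mm

83.2 N/mm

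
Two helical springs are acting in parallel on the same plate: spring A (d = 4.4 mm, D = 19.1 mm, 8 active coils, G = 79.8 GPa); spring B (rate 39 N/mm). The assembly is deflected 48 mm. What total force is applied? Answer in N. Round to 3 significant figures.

k_A = Gd⁴/(8D³N_a) = (79.8×10³)(4.4⁴)/(8·19.1³·8) = 67.071 N/mm
Parallel: k_eq = 67.071 + 39 = 106.07 N/mm
F = k_eq·δ = 106.07·48 = 5091.4 N

5090 N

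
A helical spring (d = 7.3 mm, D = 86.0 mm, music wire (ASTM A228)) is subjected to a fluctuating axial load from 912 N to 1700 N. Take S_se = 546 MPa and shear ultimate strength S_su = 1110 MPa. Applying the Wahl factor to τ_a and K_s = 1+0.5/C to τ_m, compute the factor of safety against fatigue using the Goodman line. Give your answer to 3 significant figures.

0.872

C = D/d = 86.0/7.3 = 11.7808; K_W = (4C−1)/(4C−4)+0.615/C = 1.1218; K_s = 1+0.5/C = 1.0424
F_a = (F_max−F_min)/2 = 394 N; F_m = (F_max+F_min)/2 = 1306 N
τ_a = K_W·8F_aD/(πd³) = 1.1218 × 221.8 = 248.81 MPa
τ_m = K_s·8F_mD/(πd³) = 1.0424 × 735.21 = 766.42 MPa
Goodman: 1/n_f = τ_a/S_se + τ_m/S_su = 248.81/546 + 766.42/1110 = 0.45570 + 0.69047 = 1.1462
n_f = 1/1.1462 = 0.8725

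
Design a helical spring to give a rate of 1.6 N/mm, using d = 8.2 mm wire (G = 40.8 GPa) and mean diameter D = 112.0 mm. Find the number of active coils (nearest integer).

N_a = Gd⁴/(8D³k) = (40.8×10³ × 8.2⁴)/(8 × 112.0³ × 1.6)
    = 1.84466e+08 / 1.79831e+07 = 10.26 → 10 coils

10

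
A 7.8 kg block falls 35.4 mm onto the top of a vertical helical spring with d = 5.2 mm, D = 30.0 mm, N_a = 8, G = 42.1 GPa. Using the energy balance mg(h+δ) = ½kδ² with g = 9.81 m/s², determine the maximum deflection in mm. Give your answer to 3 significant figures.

k = Gd⁴/(8D³N_a) = (42.1×10³)(5.2⁴)/(8·30.0³·8) = 17.814 N/mm
W = mg = 7.8 × 9.81 = 76.518 N
½kδ² − Wδ − Wh = 0 → δ = (W + √(W² + 2kWh))/k
δ = (76.518 + √(5855 + 96504.7))/17.814 = (76.518 + 319.94)/17.814 = 22.256 mm

22.3 mm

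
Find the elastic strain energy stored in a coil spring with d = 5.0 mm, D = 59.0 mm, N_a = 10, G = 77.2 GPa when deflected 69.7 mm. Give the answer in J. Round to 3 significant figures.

k = Gd⁴/(8D³N_a) = (77.2×10³)(5.0⁴)/(8·59.0³·10) = 2.9366 N/mm
U = ½kδ² = 0.5 × 2.9366 × 69.7² = 7133.2 N·mm = 7.1332 J

7.13 J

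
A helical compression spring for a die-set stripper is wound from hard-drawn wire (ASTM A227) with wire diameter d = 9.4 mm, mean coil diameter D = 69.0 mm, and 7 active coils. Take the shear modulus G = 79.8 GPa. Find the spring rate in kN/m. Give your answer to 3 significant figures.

33.9 kN/m

k = Gd⁴/(8D³N_a) = (79.8×10³ × 9.4⁴) / (8 × 69.0³ × 7)
  = 6.23038e+08 / 1.83965e+07 = 33.867 N/mm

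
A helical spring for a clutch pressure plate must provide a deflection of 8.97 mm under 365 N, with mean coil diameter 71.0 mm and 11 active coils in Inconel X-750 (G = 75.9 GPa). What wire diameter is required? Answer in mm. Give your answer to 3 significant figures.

Required rate k = F/δ = 365/8.97 = 40.691 N/mm
d = (8D³N_a·k / G)^(1/4) = (8·71.0³·11·40.691 / (75.9×10³))^0.25
  = (16886)^0.25 = 11.3993 mm

11.4 mm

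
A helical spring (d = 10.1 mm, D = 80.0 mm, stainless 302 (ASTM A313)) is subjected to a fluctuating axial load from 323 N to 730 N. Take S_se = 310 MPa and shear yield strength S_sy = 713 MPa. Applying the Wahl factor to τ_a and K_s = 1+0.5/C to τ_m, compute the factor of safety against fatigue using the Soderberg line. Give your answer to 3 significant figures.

3.23

C = D/d = 80.0/10.1 = 7.9208; K_W = (4C−1)/(4C−4)+0.615/C = 1.1860; K_s = 1+0.5/C = 1.0631
F_a = (F_max−F_min)/2 = 203.5 N; F_m = (F_max+F_min)/2 = 526.5 N
τ_a = K_W·8F_aD/(πd³) = 1.1860 × 40.237 = 47.722 MPa
τ_m = K_s·8F_mD/(πd³) = 1.0631 × 104.1 = 110.67 MPa
Soderberg: 1/n_f = τ_a/S_se + τ_m/S_sy = 47.722/310 + 110.67/713 = 0.15394 + 0.15522 = 0.30917
n_f = 1/0.30917 = 3.235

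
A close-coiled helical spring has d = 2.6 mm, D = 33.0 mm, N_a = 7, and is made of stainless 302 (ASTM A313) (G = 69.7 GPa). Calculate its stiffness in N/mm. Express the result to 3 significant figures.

1.58 N/mm

k = Gd⁴/(8D³N_a) = (69.7×10³ × 2.6⁴) / (8 × 33.0³ × 7)
  = 3.18512e+06 / 2.01247e+06 = 1.5827 N/mm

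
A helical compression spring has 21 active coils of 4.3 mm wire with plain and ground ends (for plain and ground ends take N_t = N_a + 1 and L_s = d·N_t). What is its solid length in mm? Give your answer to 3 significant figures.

plain and ground ends: N_t = N_a + 1 = 21 + 1 = 22
L_s = d·N_t = 4.3 × 22 = 94.6 mm

94.6 mm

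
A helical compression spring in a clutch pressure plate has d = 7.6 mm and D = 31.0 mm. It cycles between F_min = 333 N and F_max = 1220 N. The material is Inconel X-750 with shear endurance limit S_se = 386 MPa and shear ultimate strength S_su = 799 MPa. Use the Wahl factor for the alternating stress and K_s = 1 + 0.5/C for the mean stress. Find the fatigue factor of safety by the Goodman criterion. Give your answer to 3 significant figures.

C = D/d = 31.0/7.6 = 4.0789; K_W = (4C−1)/(4C−4)+0.615/C = 1.3944; K_s = 1+0.5/C = 1.1226
F_a = (F_max−F_min)/2 = 443.5 N; F_m = (F_max+F_min)/2 = 776.5 N
τ_a = K_W·8F_aD/(πd³) = 1.3944 × 79.754 = 111.21 MPa
τ_m = K_s·8F_mD/(πd³) = 1.1226 × 139.64 = 156.75 MPa
Goodman: 1/n_f = τ_a/S_se + τ_m/S_su = 111.21/386 + 156.75/799 = 0.28810 + 0.19619 = 0.48429
n_f = 1/0.48429 = 2.065

2.06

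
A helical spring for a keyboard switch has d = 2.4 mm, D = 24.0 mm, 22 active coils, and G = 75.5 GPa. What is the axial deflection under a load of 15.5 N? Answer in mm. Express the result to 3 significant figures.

15.1 mm

k = Gd⁴/(8D³N_a) = (75.5×10³)(2.4⁴)/(8·24.0³·22) = 1.0295 N/mm
δ = F/k = 15.5 / 1.0295 = 15.055 mm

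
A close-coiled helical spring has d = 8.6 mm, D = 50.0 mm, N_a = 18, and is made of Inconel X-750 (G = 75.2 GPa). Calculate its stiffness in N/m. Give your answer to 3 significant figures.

k = Gd⁴/(8D³N_a) = (75.2×10³ × 8.6⁴) / (8 × 50.0³ × 18)
  = 4.1135e+08 / 1.8e+07 = 22.853 N/mm = 22853 N/m

22900 N/m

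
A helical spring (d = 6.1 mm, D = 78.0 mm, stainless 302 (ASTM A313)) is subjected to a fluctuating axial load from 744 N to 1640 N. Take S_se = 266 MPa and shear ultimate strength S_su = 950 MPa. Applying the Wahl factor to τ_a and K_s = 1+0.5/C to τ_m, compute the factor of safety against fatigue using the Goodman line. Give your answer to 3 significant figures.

0.360

C = D/d = 78.0/6.1 = 12.7869; K_W = (4C−1)/(4C−4)+0.615/C = 1.1117; K_s = 1+0.5/C = 1.0391
F_a = (F_max−F_min)/2 = 448 N; F_m = (F_max+F_min)/2 = 1192 N
τ_a = K_W·8F_aD/(πd³) = 1.1117 × 392.03 = 435.83 MPa
τ_m = K_s·8F_mD/(πd³) = 1.0391 × 1043.1 = 1083.9 MPa
Goodman: 1/n_f = τ_a/S_se + τ_m/S_su = 435.83/266 + 1083.9/950 = 1.63847 + 1.14092 = 2.7794
n_f = 1/2.7794 = 0.3598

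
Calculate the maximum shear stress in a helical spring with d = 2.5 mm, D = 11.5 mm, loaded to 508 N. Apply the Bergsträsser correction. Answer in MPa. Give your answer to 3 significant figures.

1260 MPa

Spring index C = D/d = 11.5/2.5 = 4.6000
K_B = (4C+2)/(4C−3) = 20.400/15.400 = 1.3247
τ₀ = 8FD/(πd³) = 8·508·11.5/(π·2.5³) = 46736/49.087 = 952.1 MPa
τ_max = K·τ₀ = 1.3247 × 952.1 = 1261.2 MPa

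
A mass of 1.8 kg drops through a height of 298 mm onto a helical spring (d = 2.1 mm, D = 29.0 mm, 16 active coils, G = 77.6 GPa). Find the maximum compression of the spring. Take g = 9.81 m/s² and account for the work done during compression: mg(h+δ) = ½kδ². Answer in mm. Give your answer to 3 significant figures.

189 mm

k = Gd⁴/(8D³N_a) = (77.6×10³)(2.1⁴)/(8·29.0³·16) = 0.48343 N/mm
W = mg = 1.8 × 9.81 = 17.658 N
½kδ² − Wδ − Wh = 0 → δ = (W + √(W² + 2kWh))/k
δ = (17.658 + √(311.8 + 5087.71))/0.48343 = (17.658 + 73.481)/0.48343 = 188.53 mm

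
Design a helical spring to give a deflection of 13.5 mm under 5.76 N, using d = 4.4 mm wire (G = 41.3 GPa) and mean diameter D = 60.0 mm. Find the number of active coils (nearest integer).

21

Required rate k = F/δ = 5.76/13.5 = 0.42667 N/mm
N_a = Gd⁴/(8D³k) = (41.3×10³ × 4.4⁴)/(8 × 60.0³ × 0.42667)
    = 1.54796e+07 / 737280 = 21 → 21 coils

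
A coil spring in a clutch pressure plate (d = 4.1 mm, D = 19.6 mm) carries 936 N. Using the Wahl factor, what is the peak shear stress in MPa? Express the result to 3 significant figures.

900 MPa

Spring index C = D/d = 19.6/4.1 = 4.7805
K_W = (4C−1)/(4C−4) + 0.615/C = 18.122/15.122 + 0.1286 = 1.3270
τ₀ = 8FD/(πd³) = 8·936·19.6/(π·4.1³) = 146765/216.52 = 677.83 MPa
τ_max = K·τ₀ = 1.3270 × 677.83 = 899.5 MPa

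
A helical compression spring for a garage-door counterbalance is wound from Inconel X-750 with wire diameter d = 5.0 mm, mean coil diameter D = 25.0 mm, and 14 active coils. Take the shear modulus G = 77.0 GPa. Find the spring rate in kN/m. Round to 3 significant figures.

k = Gd⁴/(8D³N_a) = (77.0×10³ × 5.0⁴) / (8 × 25.0³ × 14)
  = 4.8125e+07 / 1.75e+06 = 27.5 N/mm

27.5 kN/m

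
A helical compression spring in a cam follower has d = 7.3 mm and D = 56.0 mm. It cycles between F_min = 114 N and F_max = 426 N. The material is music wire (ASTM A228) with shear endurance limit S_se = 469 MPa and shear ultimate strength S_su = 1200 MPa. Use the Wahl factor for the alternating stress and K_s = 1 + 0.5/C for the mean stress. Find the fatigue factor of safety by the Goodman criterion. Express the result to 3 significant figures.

C = D/d = 56.0/7.3 = 7.6712; K_W = (4C−1)/(4C−4)+0.615/C = 1.1926; K_s = 1+0.5/C = 1.0652
F_a = (F_max−F_min)/2 = 156 N; F_m = (F_max+F_min)/2 = 270 N
τ_a = K_W·8F_aD/(πd³) = 1.1926 × 57.185 = 68.199 MPa
τ_m = K_s·8F_mD/(πd³) = 1.0652 × 98.975 = 105.43 MPa
Goodman: 1/n_f = τ_a/S_se + τ_m/S_su = 68.199/469 + 105.43/1200 = 0.14541 + 0.08785 = 0.23327
n_f = 1/0.23327 = 4.287

4.29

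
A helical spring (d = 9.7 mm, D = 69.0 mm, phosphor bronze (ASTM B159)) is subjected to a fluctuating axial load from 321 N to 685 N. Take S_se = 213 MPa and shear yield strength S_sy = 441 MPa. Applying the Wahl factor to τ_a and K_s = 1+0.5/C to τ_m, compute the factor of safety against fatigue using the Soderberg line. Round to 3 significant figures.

C = D/d = 69.0/9.7 = 7.1134; K_W = (4C−1)/(4C−4)+0.615/C = 1.2091; K_s = 1+0.5/C = 1.0703
F_a = (F_max−F_min)/2 = 182 N; F_m = (F_max+F_min)/2 = 503 N
τ_a = K_W·8F_aD/(πd³) = 1.2091 × 35.038 = 42.366 MPa
τ_m = K_s·8F_mD/(πd³) = 1.0703 × 96.837 = 103.64 MPa
Soderberg: 1/n_f = τ_a/S_se + τ_m/S_sy = 42.366/213 + 103.64/441 = 0.19890 + 0.23502 = 0.43392
n_f = 1/0.43392 = 2.305

2.30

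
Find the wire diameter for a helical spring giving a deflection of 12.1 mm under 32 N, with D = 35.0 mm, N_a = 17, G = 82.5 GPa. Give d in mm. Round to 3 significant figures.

Required rate k = F/δ = 32/12.1 = 2.6446 N/mm
d = (8D³N_a·k / G)^(1/4) = (8·35.0³·17·2.6446 / (82.5×10³))^0.25
  = (186.92)^0.25 = 3.6975 mm

3.70 mm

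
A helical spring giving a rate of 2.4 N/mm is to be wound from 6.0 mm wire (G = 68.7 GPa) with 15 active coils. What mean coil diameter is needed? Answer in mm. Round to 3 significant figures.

D = (Gd⁴/(8N_a·k))^(1/3) = (68.7×10³·6.0⁴/(8·15·2.4))^(1/3)
  = (309150)^(1/3) = 67.6171 mm

67.6 mm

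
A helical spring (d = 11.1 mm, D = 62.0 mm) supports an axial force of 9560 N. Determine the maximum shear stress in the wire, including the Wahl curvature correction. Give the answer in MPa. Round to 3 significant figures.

Spring index C = D/d = 62.0/11.1 = 5.5856
K_W = (4C−1)/(4C−4) + 0.615/C = 21.342/18.342 + 0.1101 = 1.2737
τ₀ = 8FD/(πd³) = 8·9560·62.0/(π·11.1³) = 4.74176e+06/4296.5 = 1103.6 MPa
τ_max = K·τ₀ = 1.2737 × 1103.6 = 1405.6 MPa

1410 MPa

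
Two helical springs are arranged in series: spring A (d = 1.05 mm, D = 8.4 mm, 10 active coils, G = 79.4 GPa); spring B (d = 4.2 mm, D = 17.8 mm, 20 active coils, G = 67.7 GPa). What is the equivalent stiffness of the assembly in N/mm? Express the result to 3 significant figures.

1.87 N/mm

k_A = Gd⁴/(8D³N_a) = (79.4×10³)(1.05⁴)/(8·8.4³·10) = 2.0354 N/mm
k_B = Gd⁴/(8D³N_a) = (67.7×10³)(4.2⁴)/(8·17.8³·20) = 23.346 N/mm
Series: 1/k_eq = 1/2.0354 + 1/23.346 = 0.53414; k_eq = 1.8722 N/mm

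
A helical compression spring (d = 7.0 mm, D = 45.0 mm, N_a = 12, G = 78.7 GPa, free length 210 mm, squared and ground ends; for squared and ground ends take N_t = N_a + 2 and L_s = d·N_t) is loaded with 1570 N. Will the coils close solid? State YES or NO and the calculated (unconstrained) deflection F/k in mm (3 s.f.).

NO, δ = 72.7 mm

k = Gd⁴/(8D³N_a) = (78.7×10³)(7.0⁴)/(8·45.0³·12) = 21.6 N/mm
N_t = 14; L_s = 7.0·14 = 98 mm; δ_solid = L₀ − L_s = 210 − 98 = 112 mm
δ = F/k = 1570/21.6 = 72.684 mm
δ < δ_solid → spring does not go solid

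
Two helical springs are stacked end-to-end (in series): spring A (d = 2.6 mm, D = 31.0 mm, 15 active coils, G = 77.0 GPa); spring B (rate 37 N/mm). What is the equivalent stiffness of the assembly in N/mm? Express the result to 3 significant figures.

k_A = Gd⁴/(8D³N_a) = (77.0×10³)(2.6⁴)/(8·31.0³·15) = 0.98428 N/mm
Series: 1/k_eq = 1/0.98428 + 1/37 = 1.043; k_eq = 0.95877 N/mm

0.959 N/mm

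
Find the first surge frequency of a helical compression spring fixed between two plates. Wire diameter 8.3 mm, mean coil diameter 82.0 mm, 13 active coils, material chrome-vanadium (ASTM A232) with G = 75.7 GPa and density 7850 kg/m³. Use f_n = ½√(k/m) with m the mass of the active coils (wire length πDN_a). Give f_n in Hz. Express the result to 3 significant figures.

33.2 Hz

k = Gd⁴/(8D³N_a) = (75.7×10³)(8.3⁴)/(8·82.0³·13) = 6.2652 N/mm = 6265.2 N/m
Wire length L = πDN_a = π·82.0·13 = 3348.9 mm
m = ρ·(πd²/4)·L = 7850 × 54.106×10⁻⁶ m² × 3.3489 m = 1.4224 kg
f_n = ½√(k/m) = 0.5·√(6265.2/1.4224) = 0.5·√(4404.6) = 33.184 Hz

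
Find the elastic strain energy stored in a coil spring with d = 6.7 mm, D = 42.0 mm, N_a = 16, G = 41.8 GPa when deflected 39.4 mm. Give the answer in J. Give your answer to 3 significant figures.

6.89 J

k = Gd⁴/(8D³N_a) = (41.8×10³)(6.7⁴)/(8·42.0³·16) = 8.8821 N/mm
U = ½kδ² = 0.5 × 8.8821 × 39.4² = 6894.1 N·mm = 6.8941 J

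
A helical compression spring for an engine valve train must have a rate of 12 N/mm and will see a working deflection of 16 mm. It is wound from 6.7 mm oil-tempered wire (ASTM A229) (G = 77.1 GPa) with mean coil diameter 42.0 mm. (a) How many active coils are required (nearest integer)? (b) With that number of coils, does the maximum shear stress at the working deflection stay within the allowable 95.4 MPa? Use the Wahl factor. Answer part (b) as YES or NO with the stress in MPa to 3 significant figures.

N_a = Gd⁴/(8D³k) = (77.1×10³)(6.7⁴)/(8·42.0³·12) = 21.84 → N_a = 22
Actual rate k = Gd⁴/(8D³·22) = 11.915 N/mm
Working load F = kδ = 11.915·16 = 190.64 N
C = 42.0/6.7 = 6.2687; K_W = (4C−1)/(4C−4)+0.615/C = 1.2405
τ_max = K_W·8FD/(πd³) = 1.2405·67.792 = 84.093 MPa
τ_max ≤ 95.4 MPa → acceptable

(a) 22 coils; (b) YES, τ_max = 84.1 MPa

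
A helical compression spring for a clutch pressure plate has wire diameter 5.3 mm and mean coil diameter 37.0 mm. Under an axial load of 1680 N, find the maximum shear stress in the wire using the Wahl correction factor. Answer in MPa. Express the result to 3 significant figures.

Spring index C = D/d = 37.0/5.3 = 6.9811
K_W = (4C−1)/(4C−4) + 0.615/C = 26.925/23.925 + 0.0881 = 1.2135
τ₀ = 8FD/(πd³) = 8·1680·37.0/(π·5.3³) = 497280/467.71 = 1063.2 MPa
τ_max = K·τ₀ = 1.2135 × 1063.2 = 1290.2 MPa

1290 MPa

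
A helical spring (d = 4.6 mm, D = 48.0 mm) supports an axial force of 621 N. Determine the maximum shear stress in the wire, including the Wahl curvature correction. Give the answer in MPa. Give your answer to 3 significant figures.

Spring index C = D/d = 48.0/4.6 = 10.4348
K_W = (4C−1)/(4C−4) + 0.615/C = 40.739/37.739 + 0.0589 = 1.1384
τ₀ = 8FD/(πd³) = 8·621·48.0/(π·4.6³) = 238464/305.79 = 779.83 MPa
τ_max = K·τ₀ = 1.1384 × 779.83 = 887.78 MPa

888 MPa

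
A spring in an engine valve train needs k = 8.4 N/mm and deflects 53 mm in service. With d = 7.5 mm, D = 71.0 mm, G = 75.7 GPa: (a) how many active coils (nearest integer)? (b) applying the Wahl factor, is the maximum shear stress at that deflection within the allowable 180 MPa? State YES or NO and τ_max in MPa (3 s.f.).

(a) 10 coils; (b) NO, τ_max = 219 MPa

N_a = Gd⁴/(8D³k) = (75.7×10³)(7.5⁴)/(8·71.0³·8.4) = 9.959 → N_a = 10
Actual rate k = Gd⁴/(8D³·10) = 8.3652 N/mm
Working load F = kδ = 8.3652·53 = 443.36 N
C = 71.0/7.5 = 9.4667; K_W = (4C−1)/(4C−4)+0.615/C = 1.1535
τ_max = K_W·8FD/(πd³) = 1.1535·190.01 = 219.18 MPa
τ_max > 180 MPa → exceeds allowable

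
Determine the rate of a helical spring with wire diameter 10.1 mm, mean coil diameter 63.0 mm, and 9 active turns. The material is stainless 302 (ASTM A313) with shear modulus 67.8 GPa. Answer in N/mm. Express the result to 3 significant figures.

k = Gd⁴/(8D³N_a) = (67.8×10³ × 10.1⁴) / (8 × 63.0³ × 9)
  = 7.0553e+08 / 1.80034e+07 = 39.189 N/mm

39.2 N/mm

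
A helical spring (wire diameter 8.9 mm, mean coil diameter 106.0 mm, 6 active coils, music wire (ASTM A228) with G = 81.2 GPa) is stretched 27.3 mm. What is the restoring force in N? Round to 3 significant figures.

k = Gd⁴/(8D³N_a) = (81.2×10³)(8.9⁴)/(8·106.0³·6) = 8.9116 N/mm
F = k·δ = 8.9116 × 27.3 = 243.29 N

243 N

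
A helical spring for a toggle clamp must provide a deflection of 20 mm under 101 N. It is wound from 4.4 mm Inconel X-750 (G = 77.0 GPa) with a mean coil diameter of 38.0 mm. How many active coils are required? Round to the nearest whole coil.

Required rate k = F/δ = 101/20 = 5.05 N/mm
N_a = Gd⁴/(8D³k) = (77.0×10³ × 4.4⁴)/(8 × 38.0³ × 5.05)
    = 2.88603e+07 / 2.21683e+06 = 13.02 → 13 coils

13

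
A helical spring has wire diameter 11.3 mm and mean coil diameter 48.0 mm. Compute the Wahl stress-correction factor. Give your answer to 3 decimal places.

1.376

C = D/d = 48.0/11.3 = 4.2478
K_W = (4C−1)/(4C−4) + 0.615/C = 15.991/12.991 + 0.1448 = 1.3757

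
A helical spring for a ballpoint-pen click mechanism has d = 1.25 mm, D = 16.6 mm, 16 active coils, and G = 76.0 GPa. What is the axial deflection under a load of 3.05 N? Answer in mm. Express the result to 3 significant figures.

k = Gd⁴/(8D³N_a) = (76.0×10³)(1.25⁴)/(8·16.6³·16) = 0.3169 N/mm
δ = F/k = 3.05 / 0.3169 = 9.6245 mm

9.62 mm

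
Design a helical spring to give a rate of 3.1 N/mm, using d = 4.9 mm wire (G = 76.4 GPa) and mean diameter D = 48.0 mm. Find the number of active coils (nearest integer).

N_a = Gd⁴/(8D³k) = (76.4×10³ × 4.9⁴)/(8 × 48.0³ × 3.1)
    = 4.40431e+07 / 2.74268e+06 = 16.06 → 16 coils

16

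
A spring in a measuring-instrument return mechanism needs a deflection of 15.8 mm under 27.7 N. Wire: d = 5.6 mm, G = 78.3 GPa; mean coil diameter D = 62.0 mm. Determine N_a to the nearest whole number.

23

Required rate k = F/δ = 27.7/15.8 = 1.7532 N/mm
N_a = Gd⁴/(8D³k) = (78.3×10³ × 5.6⁴)/(8 × 62.0³ × 1.7532)
    = 7.70041e+07 / 3.34263e+06 = 23.04 → 23 coils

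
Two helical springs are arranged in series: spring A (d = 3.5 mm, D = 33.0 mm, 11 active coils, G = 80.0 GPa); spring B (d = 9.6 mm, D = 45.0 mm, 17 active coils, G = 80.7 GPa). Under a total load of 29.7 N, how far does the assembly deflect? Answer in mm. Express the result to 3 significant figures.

k_A = Gd⁴/(8D³N_a) = (80.0×10³)(3.5⁴)/(8·33.0³·11) = 3.7961 N/mm
k_B = Gd⁴/(8D³N_a) = (80.7×10³)(9.6⁴)/(8·45.0³·17) = 55.307 N/mm
Series: 1/k_eq = 1/3.7961 + 1/55.307 = 0.28151; k_eq = 3.5523 N/mm
δ = F/k_eq = 29.7/3.5523 = 8.3608 mm

8.36 mm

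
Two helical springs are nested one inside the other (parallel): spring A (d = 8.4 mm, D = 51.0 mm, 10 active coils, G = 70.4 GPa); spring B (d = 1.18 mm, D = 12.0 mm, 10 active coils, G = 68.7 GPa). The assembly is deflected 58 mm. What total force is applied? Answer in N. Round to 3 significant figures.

1970 N

k_A = Gd⁴/(8D³N_a) = (70.4×10³)(8.4⁴)/(8·51.0³·10) = 33.029 N/mm
k_B = Gd⁴/(8D³N_a) = (68.7×10³)(1.18⁴)/(8·12.0³·10) = 0.9635 N/mm
Parallel: k_eq = 33.029 + 0.9635 = 33.992 N/mm
F = k_eq·δ = 33.992·58 = 1971.5 N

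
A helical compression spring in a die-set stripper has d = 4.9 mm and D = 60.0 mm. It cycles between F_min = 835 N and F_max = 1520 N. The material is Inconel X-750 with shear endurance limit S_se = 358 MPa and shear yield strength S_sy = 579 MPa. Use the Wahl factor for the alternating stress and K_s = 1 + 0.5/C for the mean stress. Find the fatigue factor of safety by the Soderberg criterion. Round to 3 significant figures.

C = D/d = 60.0/4.9 = 12.2449; K_W = (4C−1)/(4C−4)+0.615/C = 1.1169; K_s = 1+0.5/C = 1.0408
F_a = (F_max−F_min)/2 = 342.5 N; F_m = (F_max+F_min)/2 = 1177.5 N
τ_a = K_W·8F_aD/(πd³) = 1.1169 × 444.8 = 496.81 MPa
τ_m = K_s·8F_mD/(πd³) = 1.0408 × 1529.2 = 1591.6 MPa
Soderberg: 1/n_f = τ_a/S_se + τ_m/S_sy = 496.81/358 + 1591.6/579 = 1.38773 + 2.74895 = 4.1367
n_f = 1/4.1367 = 0.2417

0.242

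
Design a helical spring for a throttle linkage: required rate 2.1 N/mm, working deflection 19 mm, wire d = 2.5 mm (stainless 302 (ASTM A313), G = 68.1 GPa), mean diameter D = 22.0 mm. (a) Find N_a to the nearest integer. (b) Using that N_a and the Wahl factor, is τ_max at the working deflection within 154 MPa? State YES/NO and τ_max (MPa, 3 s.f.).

(a) 15 coils; (b) NO, τ_max = 165 MPa

N_a = Gd⁴/(8D³k) = (68.1×10³)(2.5⁴)/(8·22.0³·2.1) = 14.87 → N_a = 15
Actual rate k = Gd⁴/(8D³·15) = 2.0819 N/mm
Working load F = kδ = 2.0819·19 = 39.556 N
C = 22.0/2.5 = 8.8000; K_W = (4C−1)/(4C−4)+0.615/C = 1.1660
τ_max = K_W·8FD/(πd³) = 1.1660·141.83 = 165.37 MPa
τ_max > 154 MPa → exceeds allowable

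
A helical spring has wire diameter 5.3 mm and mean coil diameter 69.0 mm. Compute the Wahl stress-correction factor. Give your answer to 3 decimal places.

1.110

C = D/d = 69.0/5.3 = 13.0189
K_W = (4C−1)/(4C−4) + 0.615/C = 51.075/48.075 + 0.0472 = 1.1096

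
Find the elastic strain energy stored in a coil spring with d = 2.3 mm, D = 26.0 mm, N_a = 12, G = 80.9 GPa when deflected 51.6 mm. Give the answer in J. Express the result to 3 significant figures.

k = Gd⁴/(8D³N_a) = (80.9×10³)(2.3⁴)/(8·26.0³·12) = 1.3417 N/mm
U = ½kδ² = 0.5 × 1.3417 × 51.6² = 1786.2 N·mm = 1.7862 J

1.79 J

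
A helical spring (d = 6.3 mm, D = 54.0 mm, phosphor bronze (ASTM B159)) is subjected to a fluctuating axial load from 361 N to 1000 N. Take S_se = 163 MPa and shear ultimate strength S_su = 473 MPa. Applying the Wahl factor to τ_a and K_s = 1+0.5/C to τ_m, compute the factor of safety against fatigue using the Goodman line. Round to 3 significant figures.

C = D/d = 54.0/6.3 = 8.5714; K_W = (4C−1)/(4C−4)+0.615/C = 1.1708; K_s = 1+0.5/C = 1.0583
F_a = (F_max−F_min)/2 = 319.5 N; F_m = (F_max+F_min)/2 = 680.5 N
τ_a = K_W·8F_aD/(πd³) = 1.1708 × 175.7 = 205.72 MPa
τ_m = K_s·8F_mD/(πd³) = 1.0583 × 374.23 = 396.06 MPa
Goodman: 1/n_f = τ_a/S_se + τ_m/S_su = 205.72/163 + 396.06/473 = 1.26206 + 0.83734 = 2.0994
n_f = 1/2.0994 = 0.4763

0.476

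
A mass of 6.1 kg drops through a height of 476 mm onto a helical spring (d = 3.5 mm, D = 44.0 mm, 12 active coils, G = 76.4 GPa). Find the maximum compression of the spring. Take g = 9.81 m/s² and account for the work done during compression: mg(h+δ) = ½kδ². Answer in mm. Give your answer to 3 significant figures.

k = Gd⁴/(8D³N_a) = (76.4×10³)(3.5⁴)/(8·44.0³·12) = 1.402 N/mm
W = mg = 6.1 × 9.81 = 59.841 N
½kδ² − Wδ − Wh = 0 → δ = (W + √(W² + 2kWh))/k
δ = (59.841 + √(3580.9 + 79867.9))/1.402 = (59.841 + 288.88)/1.402 = 248.73 mm

249 mm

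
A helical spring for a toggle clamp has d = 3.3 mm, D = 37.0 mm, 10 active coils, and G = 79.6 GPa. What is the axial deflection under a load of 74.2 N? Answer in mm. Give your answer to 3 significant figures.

31.9 mm

k = Gd⁴/(8D³N_a) = (79.6×10³)(3.3⁴)/(8·37.0³·10) = 2.3296 N/mm
δ = F/k = 74.2 / 2.3296 = 31.852 mm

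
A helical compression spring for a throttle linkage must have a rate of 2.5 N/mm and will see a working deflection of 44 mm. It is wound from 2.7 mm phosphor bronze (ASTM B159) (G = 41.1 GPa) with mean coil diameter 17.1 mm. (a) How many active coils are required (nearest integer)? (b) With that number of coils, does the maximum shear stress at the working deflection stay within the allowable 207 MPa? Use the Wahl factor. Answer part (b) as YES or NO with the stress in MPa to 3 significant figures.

N_a = Gd⁴/(8D³k) = (41.1×10³)(2.7⁴)/(8·17.1³·2.5) = 21.84 → N_a = 22
Actual rate k = Gd⁴/(8D³·22) = 2.482 N/mm
Working load F = kδ = 2.482·44 = 109.21 N
C = 17.1/2.7 = 6.3333; K_W = (4C−1)/(4C−4)+0.615/C = 1.2377
τ_max = K_W·8FD/(πd³) = 1.2377·241.6 = 299.03 MPa
τ_max > 207 MPa → exceeds allowable

(a) 22 coils; (b) NO, τ_max = 299 MPa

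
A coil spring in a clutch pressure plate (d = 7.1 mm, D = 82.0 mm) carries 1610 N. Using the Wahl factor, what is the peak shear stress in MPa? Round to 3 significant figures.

Spring index C = D/d = 82.0/7.1 = 11.5493
K_W = (4C−1)/(4C−4) + 0.615/C = 45.197/42.197 + 0.0532 = 1.1243
τ₀ = 8FD/(πd³) = 8·1610·82.0/(π·7.1³) = 1.05616e+06/1124.4 = 939.3 MPa
τ_max = K·τ₀ = 1.1243 × 939.3 = 1056.1 MPa

1060 MPa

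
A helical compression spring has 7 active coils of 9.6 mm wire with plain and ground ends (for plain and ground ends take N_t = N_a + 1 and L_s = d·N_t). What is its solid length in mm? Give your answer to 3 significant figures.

76.8 mm

plain and ground ends: N_t = N_a + 1 = 7 + 1 = 8
L_s = d·N_t = 9.6 × 8 = 76.8 mm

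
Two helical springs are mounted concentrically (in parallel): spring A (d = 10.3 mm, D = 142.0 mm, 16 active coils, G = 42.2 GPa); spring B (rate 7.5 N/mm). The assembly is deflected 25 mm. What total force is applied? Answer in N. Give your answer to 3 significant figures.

k_A = Gd⁴/(8D³N_a) = (42.2×10³)(10.3⁴)/(8·142.0³·16) = 1.2959 N/mm
Parallel: k_eq = 1.2959 + 7.5 = 8.7959 N/mm
F = k_eq·δ = 8.7959·25 = 219.9 N

220 N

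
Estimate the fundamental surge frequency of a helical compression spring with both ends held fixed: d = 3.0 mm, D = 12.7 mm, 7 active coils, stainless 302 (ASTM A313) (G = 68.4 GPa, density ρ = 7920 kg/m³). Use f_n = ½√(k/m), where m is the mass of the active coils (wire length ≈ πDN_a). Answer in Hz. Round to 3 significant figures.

879 Hz

k = Gd⁴/(8D³N_a) = (68.4×10³)(3.0⁴)/(8·12.7³·7) = 48.299 N/mm = 48299 N/m
Wire length L = πDN_a = π·12.7·7 = 279.29 mm
m = ρ·(πd²/4)·L = 7920 × 7.0686×10⁻⁶ m² × 0.27929 m = 0.015635 kg
f_n = ½√(k/m) = 0.5·√(48299/0.015635) = 0.5·√(3.0891e+06) = 878.79 Hz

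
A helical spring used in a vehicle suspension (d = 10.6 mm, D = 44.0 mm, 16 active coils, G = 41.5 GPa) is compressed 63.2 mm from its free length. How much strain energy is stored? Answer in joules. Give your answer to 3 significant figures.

96.0 J

k = Gd⁴/(8D³N_a) = (41.5×10³)(10.6⁴)/(8·44.0³·16) = 48.051 N/mm
U = ½kδ² = 0.5 × 48.051 × 63.2² = 95964 N·mm = 95.964 J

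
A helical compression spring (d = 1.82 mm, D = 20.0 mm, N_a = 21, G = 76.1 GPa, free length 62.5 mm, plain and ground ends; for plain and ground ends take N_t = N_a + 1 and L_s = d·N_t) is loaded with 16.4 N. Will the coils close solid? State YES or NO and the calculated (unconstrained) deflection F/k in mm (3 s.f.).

k = Gd⁴/(8D³N_a) = (76.1×10³)(1.82⁴)/(8·20.0³·21) = 0.62126 N/mm
N_t = 22; L_s = 1.82·22 = 40.04 mm; δ_solid = L₀ − L_s = 62.5 − 40.04 = 22.46 mm
δ = F/k = 16.4/0.62126 = 26.398 mm
δ ≥ δ_solid → spring goes solid

YES, δ = 26.4 mm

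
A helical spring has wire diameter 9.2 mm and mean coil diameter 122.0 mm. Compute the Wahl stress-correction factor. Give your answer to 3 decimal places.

C = D/d = 122.0/9.2 = 13.2609
K_W = (4C−1)/(4C−4) + 0.615/C = 52.043/49.043 + 0.0464 = 1.1075

1.108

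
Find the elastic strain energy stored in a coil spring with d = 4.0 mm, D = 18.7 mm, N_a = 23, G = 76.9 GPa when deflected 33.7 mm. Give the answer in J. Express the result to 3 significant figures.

9.29 J

k = Gd⁴/(8D³N_a) = (76.9×10³)(4.0⁴)/(8·18.7³·23) = 16.362 N/mm
U = ½kδ² = 0.5 × 16.362 × 33.7² = 9290.8 N·mm = 9.2908 J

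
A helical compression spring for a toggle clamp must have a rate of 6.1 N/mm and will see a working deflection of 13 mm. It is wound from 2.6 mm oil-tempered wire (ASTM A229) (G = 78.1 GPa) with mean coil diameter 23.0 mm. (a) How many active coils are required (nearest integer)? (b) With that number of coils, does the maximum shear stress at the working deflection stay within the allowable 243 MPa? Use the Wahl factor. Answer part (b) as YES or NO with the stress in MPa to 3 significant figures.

(a) 6 coils; (b) NO, τ_max = 308 MPa

N_a = Gd⁴/(8D³k) = (78.1×10³)(2.6⁴)/(8·23.0³·6.1) = 6.011 → N_a = 6
Actual rate k = Gd⁴/(8D³·6) = 6.1111 N/mm
Working load F = kδ = 6.1111·13 = 79.444 N
C = 23.0/2.6 = 8.8462; K_W = (4C−1)/(4C−4)+0.615/C = 1.1651
τ_max = K_W·8FD/(πd³) = 1.1651·264.73 = 308.45 MPa
τ_max > 243 MPa → exceeds allowable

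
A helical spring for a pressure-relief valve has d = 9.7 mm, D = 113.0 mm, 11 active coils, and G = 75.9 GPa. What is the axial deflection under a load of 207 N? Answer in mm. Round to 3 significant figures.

39.1 mm

k = Gd⁴/(8D³N_a) = (75.9×10³)(9.7⁴)/(8·113.0³·11) = 5.2919 N/mm
δ = F/k = 207 / 5.2919 = 39.116 mm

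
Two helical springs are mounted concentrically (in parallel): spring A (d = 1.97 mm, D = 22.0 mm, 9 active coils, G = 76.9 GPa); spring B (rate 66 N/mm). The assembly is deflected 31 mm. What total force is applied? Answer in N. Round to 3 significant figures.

2090 N

k_A = Gd⁴/(8D³N_a) = (76.9×10³)(1.97⁴)/(8·22.0³·9) = 1.5107 N/mm
Parallel: k_eq = 1.5107 + 66 = 67.511 N/mm
F = k_eq·δ = 67.511·31 = 2092.8 N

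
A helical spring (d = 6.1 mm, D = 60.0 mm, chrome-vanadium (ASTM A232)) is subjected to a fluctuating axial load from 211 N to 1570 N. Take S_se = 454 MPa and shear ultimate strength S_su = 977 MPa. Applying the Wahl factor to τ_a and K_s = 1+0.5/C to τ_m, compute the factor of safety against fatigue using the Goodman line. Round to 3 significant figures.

0.555

C = D/d = 60.0/6.1 = 9.8361; K_W = (4C−1)/(4C−4)+0.615/C = 1.1474; K_s = 1+0.5/C = 1.0508
F_a = (F_max−F_min)/2 = 679.5 N; F_m = (F_max+F_min)/2 = 890.5 N
τ_a = K_W·8F_aD/(πd³) = 1.1474 × 457.39 = 524.82 MPa
τ_m = K_s·8F_mD/(πd³) = 1.0508 × 599.43 = 629.9 MPa
Goodman: 1/n_f = τ_a/S_se + τ_m/S_su = 524.82/454 + 629.9/977 = 1.15598 + 0.64473 = 1.8007
n_f = 1/1.8007 = 0.5553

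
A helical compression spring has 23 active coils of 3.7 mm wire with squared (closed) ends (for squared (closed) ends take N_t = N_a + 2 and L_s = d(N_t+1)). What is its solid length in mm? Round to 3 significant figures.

96.2 mm

squared (closed) ends: N_t = N_a + 2 = 23 + 2 = 25
L_s = d·(N_t+1) = 3.7 × 26 = 96.2 mm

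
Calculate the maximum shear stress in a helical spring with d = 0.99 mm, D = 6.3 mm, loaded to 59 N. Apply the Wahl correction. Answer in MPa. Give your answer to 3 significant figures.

Spring index C = D/d = 6.3/0.99 = 6.3636
K_W = (4C−1)/(4C−4) + 0.615/C = 24.455/21.455 + 0.0966 = 1.2365
τ₀ = 8FD/(πd³) = 8·59·6.3/(π·0.99³) = 2973.6/3.0483 = 975.5 MPa
τ_max = K·τ₀ = 1.2365 × 975.5 = 1206.2 MPa

1210 MPa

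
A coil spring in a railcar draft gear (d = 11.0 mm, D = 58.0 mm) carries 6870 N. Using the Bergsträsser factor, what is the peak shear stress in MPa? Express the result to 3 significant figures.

Spring index C = D/d = 58.0/11.0 = 5.2727
K_B = (4C+2)/(4C−3) = 23.091/18.091 = 1.2764
τ₀ = 8FD/(πd³) = 8·6870·58.0/(π·11.0³) = 3.18768e+06/4181.5 = 762.34 MPa
τ_max = K·τ₀ = 1.2764 × 762.34 = 973.03 MPa

973 MPa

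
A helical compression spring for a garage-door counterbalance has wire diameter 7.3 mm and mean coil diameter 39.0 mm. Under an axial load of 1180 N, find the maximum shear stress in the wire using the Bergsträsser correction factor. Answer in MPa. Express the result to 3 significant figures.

Spring index C = D/d = 39.0/7.3 = 5.3425
K_B = (4C+2)/(4C−3) = 23.370/18.370 = 1.2722
τ₀ = 8FD/(πd³) = 8·1180·39.0/(π·7.3³) = 368160/1222.1 = 301.24 MPa
τ_max = K·τ₀ = 1.2722 × 301.24 = 383.24 MPa

383 MPa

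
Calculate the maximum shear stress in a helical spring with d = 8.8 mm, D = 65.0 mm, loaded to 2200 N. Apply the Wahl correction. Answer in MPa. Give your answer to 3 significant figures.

642 MPa

Spring index C = D/d = 65.0/8.8 = 7.3864
K_W = (4C−1)/(4C−4) + 0.615/C = 28.545/25.545 + 0.0833 = 1.2007
τ₀ = 8FD/(πd³) = 8·2200·65.0/(π·8.8³) = 1.144e+06/2140.9 = 534.35 MPa
τ_max = K·τ₀ = 1.2007 × 534.35 = 641.6 MPa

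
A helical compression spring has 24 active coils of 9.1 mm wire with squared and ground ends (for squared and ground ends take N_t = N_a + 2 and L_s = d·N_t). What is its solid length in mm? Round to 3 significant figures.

237 mm

squared and ground ends: N_t = N_a + 2 = 24 + 2 = 26
L_s = d·N_t = 9.1 × 26 = 236.6 mm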